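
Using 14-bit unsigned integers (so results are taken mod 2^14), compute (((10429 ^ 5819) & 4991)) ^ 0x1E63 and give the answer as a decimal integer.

10429 = 10100010111101
5819 = 01011010111011
→ ^ → 11111000000110 = 15878
4991 = 01001101111111
→ & → 01001000000110 = 4614
0x1E63 = 01111001100011
→ ^ → 00110001100101 = 3173

3173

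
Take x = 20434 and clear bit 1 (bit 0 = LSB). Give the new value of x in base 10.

x = 100111111010010
bit 1 is currently 1; clear it via x & ~(1 << 1) = x & ~2
→ 100111111010000 = 20432

20432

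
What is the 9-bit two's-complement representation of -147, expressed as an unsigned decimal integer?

365

147 in 9 bits: 010010011
Invert: 101101100
Add 1:  101101101 = 365
(Check: 2^9 - 147 = 512 - 147 = 365.)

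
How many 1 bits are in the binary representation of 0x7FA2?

10

0x7FA2 = 111111110100010
Count the 1s: 1 + 1 + 1 + 1 + 1 + 1 + 1 + 1 + 1 + 1 = 10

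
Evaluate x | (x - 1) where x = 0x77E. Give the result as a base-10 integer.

x = 11101111110 = 1918
x - 1 = 11101111101
OR    = 11101111111 = 1919
(x | (x - 1) sets all bits below the lowest set bit.)

1919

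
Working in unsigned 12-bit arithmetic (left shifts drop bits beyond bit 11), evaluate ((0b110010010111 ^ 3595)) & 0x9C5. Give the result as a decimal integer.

132

0b110010010111 = 110010010111
3595 = 111000001011
→ ^ → 001010011100 = 668
0x9C5 = 100111000101
→ & → 000010000100 = 132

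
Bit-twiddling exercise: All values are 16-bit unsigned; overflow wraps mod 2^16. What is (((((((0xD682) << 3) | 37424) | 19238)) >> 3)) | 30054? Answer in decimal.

32742

0xD682 = 1101011010000010
→ << 3 (mod 2^16) → 1011010000010000 = 46096
37424 = 1001001000110000
→ | → 1011011000110000 = 46640
19238 = 0100101100100110
→ | → 1111111100110110 = 65334
→ >> 3 → 0001111111100110 = 8166
30054 = 0111010101100110
→ | → 0111111111100110 = 32742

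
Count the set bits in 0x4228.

4

0x4228 = 100001000101000
Count the 1s: 1 + 1 + 1 + 1 = 4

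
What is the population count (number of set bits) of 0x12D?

0x12D = 100101101
Count the 1s: 1 + 1 + 1 + 1 + 1 = 5

5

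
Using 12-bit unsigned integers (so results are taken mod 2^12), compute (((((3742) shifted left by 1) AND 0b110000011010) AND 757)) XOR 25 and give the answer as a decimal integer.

9

3742 = 111010011110
→ shifted left by 1 (mod 2^12) → 110100111100 = 3388
0b110000011010 = 110000011010
→ AND → 110000011000 = 3096
757 = 001011110101
→ AND → 000000010000 = 16
25 = 000000011001
→ XOR → 000000001001 = 9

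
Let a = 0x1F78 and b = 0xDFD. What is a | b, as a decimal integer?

8189

0x1F78 = 1111101111000
0xDFD = 0110111111101
 OR → 1111111111101 = 8189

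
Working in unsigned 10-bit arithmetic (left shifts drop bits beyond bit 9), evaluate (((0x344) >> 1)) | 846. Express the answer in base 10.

0x344 = 1101000100
→ >> 1 → 0110100010 = 418
846 = 1101001110
→ | → 1111101110 = 1006

1006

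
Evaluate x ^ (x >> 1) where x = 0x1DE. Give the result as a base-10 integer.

x = 111011110 = 478
x>>1 = 011101111
XOR  = 100110001 = 305
(x ^ (x >> 1) gives the standard binary-reflected Gray code of x.)

305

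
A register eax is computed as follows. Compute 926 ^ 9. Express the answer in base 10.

926 = 1110011110
9 = 0000001001
XOR → 1110010111 = 919

919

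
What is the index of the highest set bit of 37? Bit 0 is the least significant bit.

37 = 100101
The topmost 1 is at position 5 (since 2^5 = 32 ≤ 37 < 64).

5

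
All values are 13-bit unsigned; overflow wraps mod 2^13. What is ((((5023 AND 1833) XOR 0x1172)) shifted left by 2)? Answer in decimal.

5023 = 1001110011111
1833 = 0011100101001
→ AND → 0001100001001 = 777
0x1172 = 1000101110010
→ XOR → 1001001111011 = 4731
→ shifted left by 2 (mod 2^13) → 0100111101100 = 2540

2540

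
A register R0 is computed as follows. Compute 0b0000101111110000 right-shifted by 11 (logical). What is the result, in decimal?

x = 101111110000
shift right by 11 → 000000000001 = 1
(equivalently, floor(3056 / 2048))

1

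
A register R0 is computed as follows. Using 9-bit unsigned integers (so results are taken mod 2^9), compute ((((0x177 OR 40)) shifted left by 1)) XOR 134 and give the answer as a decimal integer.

0x177 = 101110111
40 = 000101000
→ OR → 101111111 = 383
→ shifted left by 1 (mod 2^9) → 011111110 = 254
134 = 010000110
→ XOR → 001111000 = 120

120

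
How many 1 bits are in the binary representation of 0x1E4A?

0x1E4A = 1111001001010
Count the 1s: 1 + 1 + 1 + 1 + 1 + 1 + 1 = 7

7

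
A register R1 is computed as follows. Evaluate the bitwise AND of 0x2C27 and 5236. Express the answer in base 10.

0x2C27 = 10110000100111
5236 = 01010001110100
AND → 00010000100100 = 1060

1060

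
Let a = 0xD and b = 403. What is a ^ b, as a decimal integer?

0xD = 000001101
403 = 110010011
XOR → 110011110 = 414

414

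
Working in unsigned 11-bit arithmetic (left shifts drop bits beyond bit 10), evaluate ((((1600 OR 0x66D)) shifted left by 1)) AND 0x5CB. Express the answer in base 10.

1600 = 11001000000
0x66D = 11001101101
→ OR → 11001101101 = 1645
→ shifted left by 1 (mod 2^11) → 10011011010 = 1242
0x5CB = 10111001011
→ AND → 10011001010 = 1226

1226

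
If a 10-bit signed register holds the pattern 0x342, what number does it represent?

pattern = 1101000010 (MSB is 1 ⇒ negative)
Invert: 0010111101, add 1 → 0010111110 = 190, so the value is -190.
(Equivalently: 834 - 2^10 = 834 - 1024 = -190.)

-190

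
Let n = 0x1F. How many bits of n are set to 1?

0x1F = 11111
Count the 1s: 1 + 1 + 1 + 1 + 1 = 5

5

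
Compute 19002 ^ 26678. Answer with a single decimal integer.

8716

19002 = 100101000111010
26678 = 110100000110110
XOR → 010001000001100 = 8716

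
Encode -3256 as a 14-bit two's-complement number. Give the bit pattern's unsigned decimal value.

3256 in 14 bits: 00110010111000
Invert: 11001101000111
Add 1:  11001101001000 = 13128
(Check: 2^14 - 3256 = 16384 - 3256 = 13128.)

13128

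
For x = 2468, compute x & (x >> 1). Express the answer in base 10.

128

x = 100110100100 = 2468
x>>1 = 010011010010
AND  = 000010000000 = 128
(x & (x >> 1) has a 1 wherever x has two consecutive 1 bits.)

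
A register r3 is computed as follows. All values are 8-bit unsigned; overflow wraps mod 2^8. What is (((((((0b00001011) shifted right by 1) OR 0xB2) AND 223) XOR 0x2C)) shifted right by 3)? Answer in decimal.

23

0b00001011 = 00001011
→ shifted right by 1 → 00000101 = 5
0xB2 = 10110010
→ OR → 10110111 = 183
223 = 11011111
→ AND → 10010111 = 151
0x2C = 00101100
→ XOR → 10111011 = 187
→ shifted right by 3 → 00010111 = 23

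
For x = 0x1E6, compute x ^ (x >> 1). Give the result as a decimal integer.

x = 111100110 = 486
x>>1 = 011110011
XOR  = 100010101 = 277
(x ^ (x >> 1) gives the standard binary-reflected Gray code of x.)

277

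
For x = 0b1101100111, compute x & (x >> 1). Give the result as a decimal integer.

x = 1101100111 = 871
x>>1 = 0110110011
AND  = 0100100011 = 291
(x & (x >> 1) has a 1 wherever x has two consecutive 1 bits.)

291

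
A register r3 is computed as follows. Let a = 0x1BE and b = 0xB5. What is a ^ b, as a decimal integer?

0x1BE = 110111110
0xB5 = 010110101
XOR → 100001011 = 267

267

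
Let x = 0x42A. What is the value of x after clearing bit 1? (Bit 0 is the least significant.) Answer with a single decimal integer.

1064

x = 10000101010
bit 1 is currently 1; clear it via x & ~(1 << 1) = x & ~2
→ 10000101000 = 1064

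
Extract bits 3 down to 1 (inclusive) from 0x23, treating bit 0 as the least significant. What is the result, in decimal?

v = 00100011
Shift right by 1: 0010001
Mask low 3 bits: 001 = 1

1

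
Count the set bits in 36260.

36260 = 1000110110100100
Count the 1s: 1 + 1 + 1 + 1 + 1 + 1 + 1 = 7

7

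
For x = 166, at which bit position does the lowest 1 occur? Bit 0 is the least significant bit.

1

166 = 10100110
Trailing zeros: 1, so the lowest set bit is bit 1 (value 2).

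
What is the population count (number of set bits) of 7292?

7292 = 1110001111100
Count the 1s: 1 + 1 + 1 + 1 + 1 + 1 + 1 + 1 = 8

8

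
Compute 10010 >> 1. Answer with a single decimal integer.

10010 = 10011100011010
shift right by 1 → 01001110001101 = 5005
(equivalently, floor(10010 / 2))

5005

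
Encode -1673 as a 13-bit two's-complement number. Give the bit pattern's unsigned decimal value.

1673 in 13 bits: 0011010001001
Invert: 1100101110110
Add 1:  1100101110111 = 6519
(Check: 2^13 - 1673 = 8192 - 1673 = 6519.)

6519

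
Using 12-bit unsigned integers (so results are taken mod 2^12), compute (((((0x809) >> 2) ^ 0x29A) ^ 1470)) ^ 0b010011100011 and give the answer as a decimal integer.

453

0x809 = 100000001001
→ >> 2 → 001000000010 = 514
0x29A = 001010011010
→ ^ → 000010011000 = 152
1470 = 010110111110
→ ^ → 010100100110 = 1318
0b010011100011 = 010011100011
→ ^ → 000111000101 = 453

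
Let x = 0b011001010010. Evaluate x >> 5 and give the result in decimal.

50

x = 11001010010
shift right by 5 → 00000110010 = 50
(equivalently, floor(1618 / 32))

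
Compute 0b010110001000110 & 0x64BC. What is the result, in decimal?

9220

a = 010110001000110
0x64BC = 110010010111100
AND → 010010000000100 = 9220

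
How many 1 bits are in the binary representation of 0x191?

4

0x191 = 110010001
Count the 1s: 1 + 1 + 1 + 1 = 4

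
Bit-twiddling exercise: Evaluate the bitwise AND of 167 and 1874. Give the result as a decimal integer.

2

167 = 00010100111
1874 = 11101010010
AND → 00000000010 = 2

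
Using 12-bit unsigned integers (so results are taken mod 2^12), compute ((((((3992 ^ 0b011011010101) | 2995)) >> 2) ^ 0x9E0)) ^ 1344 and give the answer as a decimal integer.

3992 = 111110011000
0b011011010101 = 011011010101
→ ^ → 100101001101 = 2381
2995 = 101110110011
→ | → 101111111111 = 3071
→ >> 2 → 001011111111 = 767
0x9E0 = 100111100000
→ ^ → 101100011111 = 2847
1344 = 010101000000
→ ^ → 111001011111 = 3679

3679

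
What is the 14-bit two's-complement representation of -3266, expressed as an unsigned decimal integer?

13118

3266 in 14 bits: 00110011000010
Invert: 11001100111101
Add 1:  11001100111110 = 13118
(Check: 2^14 - 3266 = 16384 - 3266 = 13118.)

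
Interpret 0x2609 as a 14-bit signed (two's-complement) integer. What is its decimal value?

pattern = 10011000001001 (MSB is 1 ⇒ negative)
Invert: 01100111110110, add 1 → 01100111110111 = 6647, so the value is -6647.
(Equivalently: 9737 - 2^14 = 9737 - 16384 = -6647.)

-6647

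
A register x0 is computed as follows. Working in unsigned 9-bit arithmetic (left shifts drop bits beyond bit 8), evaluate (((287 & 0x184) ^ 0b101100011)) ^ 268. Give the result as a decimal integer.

363

287 = 100011111
0x184 = 110000100
→ & → 100000100 = 260
0b101100011 = 101100011
→ ^ → 001100111 = 103
268 = 100001100
→ ^ → 101101011 = 363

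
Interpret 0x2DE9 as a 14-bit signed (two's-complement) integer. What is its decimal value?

pattern = 10110111101001 (MSB is 1 ⇒ negative)
Invert: 01001000010110, add 1 → 01001000010111 = 4631, so the value is -4631.
(Equivalently: 11753 - 2^14 = 11753 - 16384 = -4631.)

-4631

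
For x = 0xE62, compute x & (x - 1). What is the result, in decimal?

x = 111001100010 = 3682
x - 1 = 111001100001
AND   = 111001100000 = 3680
(x & (x - 1) clears the lowest set bit of x.)

3680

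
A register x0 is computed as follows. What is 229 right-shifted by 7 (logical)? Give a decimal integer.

229 = 11100101
shift right by 7 → 00000001 = 1
(equivalently, floor(229 / 128))

1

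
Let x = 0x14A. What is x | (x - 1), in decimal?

x = 101001010 = 330
x - 1 = 101001001
OR    = 101001011 = 331
(x | (x - 1) sets all bits below the lowest set bit.)

331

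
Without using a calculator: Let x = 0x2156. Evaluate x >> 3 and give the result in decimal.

0x2156 = 10000101010110
shift right by 3 → 00010000101010 = 1066
(equivalently, floor(8534 / 8))

1066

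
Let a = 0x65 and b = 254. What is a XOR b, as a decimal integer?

155

0x65 = 01100101
254 = 11111110
XOR → 10011011 = 155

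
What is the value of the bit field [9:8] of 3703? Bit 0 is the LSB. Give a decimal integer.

2

v = 111001110111
Shift right by 8: 1110
Mask low 2 bits: 10 = 2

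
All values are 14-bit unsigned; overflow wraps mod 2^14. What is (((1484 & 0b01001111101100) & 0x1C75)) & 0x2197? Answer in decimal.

1484 = 00010111001100
0b01001111101100 = 01001111101100
→ & → 00000111001100 = 460
0x1C75 = 01110001110101
→ & → 00000001000100 = 68
0x2197 = 10000110010111
→ & → 00000000000100 = 4

4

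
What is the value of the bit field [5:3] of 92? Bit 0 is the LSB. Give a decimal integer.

3

v = 00000001011100
Shift right by 3: 00000001011
Mask low 3 bits: 011 = 3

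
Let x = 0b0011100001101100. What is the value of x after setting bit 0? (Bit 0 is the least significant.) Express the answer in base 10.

14445

x = 0011100001101100
bit 0 is currently 0; set it via x | (1 << 0) = x | 1
→ 0011100001101101 = 14445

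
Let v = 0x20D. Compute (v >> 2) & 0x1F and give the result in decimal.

3

v = 1000001101
Shift right by 2: 10000011
Mask low 5 bits: 00011 = 3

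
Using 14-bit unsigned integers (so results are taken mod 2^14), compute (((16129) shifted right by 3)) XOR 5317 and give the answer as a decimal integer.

4901

16129 = 11111100000001
→ shifted right by 3 → 00011111100000 = 2016
5317 = 01010011000101
→ XOR → 01001100100101 = 4901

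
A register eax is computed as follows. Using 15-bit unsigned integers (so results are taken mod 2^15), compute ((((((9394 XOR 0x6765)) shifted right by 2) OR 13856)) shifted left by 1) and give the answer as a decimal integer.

9394 = 010010010110010
0x6765 = 110011101100101
→ XOR → 100001111010111 = 17367
→ shifted right by 2 → 001000011110101 = 4341
13856 = 011011000100000
→ OR → 011011011110101 = 14069
→ shifted left by 1 (mod 2^15) → 110110111101010 = 28138

28138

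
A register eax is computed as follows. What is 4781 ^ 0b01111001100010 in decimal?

3279

4781 = 1001010101101
b = 1111001100010
XOR → 0110011001111 = 3279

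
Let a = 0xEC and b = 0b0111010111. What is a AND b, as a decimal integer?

0xEC = 011101100
b = 111010111
AND → 011000100 = 196

196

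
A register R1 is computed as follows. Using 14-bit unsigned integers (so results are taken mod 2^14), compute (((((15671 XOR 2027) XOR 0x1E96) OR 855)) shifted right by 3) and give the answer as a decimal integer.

15671 = 11110100110111
2027 = 00011111101011
→ XOR → 11101011011100 = 15068
0x1E96 = 01111010010110
→ XOR → 10010001001010 = 9290
855 = 00001101010111
→ OR → 10011101011111 = 10079
→ shifted right by 3 → 00010011101011 = 1259

1259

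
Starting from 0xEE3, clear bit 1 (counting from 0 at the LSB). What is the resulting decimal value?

x = 111011100011
bit 1 is currently 1; clear it via x & ~(1 << 1) = x & ~2
→ 111011100001 = 3809

3809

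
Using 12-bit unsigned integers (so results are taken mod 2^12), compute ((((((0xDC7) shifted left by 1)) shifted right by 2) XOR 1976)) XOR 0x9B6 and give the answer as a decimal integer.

0xDC7 = 110111000111
→ shifted left by 1 (mod 2^12) → 101110001110 = 2958
→ shifted right by 2 → 001011100011 = 739
1976 = 011110111000
→ XOR → 010101011011 = 1371
0x9B6 = 100110110110
→ XOR → 110011101101 = 3309

3309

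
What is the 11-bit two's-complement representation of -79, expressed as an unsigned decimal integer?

1969

79 in 11 bits: 00001001111
Invert: 11110110000
Add 1:  11110110001 = 1969
(Check: 2^11 - 79 = 2048 - 79 = 1969.)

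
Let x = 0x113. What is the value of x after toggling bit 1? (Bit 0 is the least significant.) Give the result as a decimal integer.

273

x = 0100010011
bit 1 is currently 1; toggle it via x ^ (1 << 1) = x ^ 2
→ 0100010001 = 273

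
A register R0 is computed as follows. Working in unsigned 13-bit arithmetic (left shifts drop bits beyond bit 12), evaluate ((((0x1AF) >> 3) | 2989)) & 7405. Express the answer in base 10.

0x1AF = 0000110101111
→ >> 3 → 0000000110101 = 53
2989 = 0101110101101
→ | → 0101110111101 = 3005
7405 = 1110011101101
→ & → 0100010101101 = 2221

2221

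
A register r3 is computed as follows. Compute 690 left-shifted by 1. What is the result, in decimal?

1380

690 = 01010110010
shift left by 1 → 10101100100 = 1380
(equivalently, 690 × 2^1 = 690 × 2)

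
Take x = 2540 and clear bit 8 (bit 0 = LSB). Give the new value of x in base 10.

2284

x = 100111101100
bit 8 is currently 1; clear it via x & ~(1 << 8) = x & ~256
→ 100011101100 = 2284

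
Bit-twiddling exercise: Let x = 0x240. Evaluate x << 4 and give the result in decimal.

0x240 = 00001001000000
shift left by 4 → 10010000000000 = 9216
(equivalently, 576 × 2^4 = 576 × 16)

9216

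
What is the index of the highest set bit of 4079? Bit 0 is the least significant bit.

11

4079 = 111111101111
The topmost 1 is at position 11 (since 2^11 = 2048 ≤ 4079 < 4096).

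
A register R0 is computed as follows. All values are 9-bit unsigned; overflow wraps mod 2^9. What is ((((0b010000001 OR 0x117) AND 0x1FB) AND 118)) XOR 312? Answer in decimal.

298

0b010000001 = 010000001
0x117 = 100010111
→ OR → 110010111 = 407
0x1FB = 111111011
→ AND → 110010011 = 403
118 = 001110110
→ AND → 000010010 = 18
312 = 100111000
→ XOR → 100101010 = 298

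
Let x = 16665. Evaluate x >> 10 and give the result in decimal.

16665 = 100000100011001
shift right by 10 → 000000000010000 = 16
(equivalently, floor(16665 / 1024))

16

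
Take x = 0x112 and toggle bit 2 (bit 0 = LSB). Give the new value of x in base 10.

x = 100010010
bit 2 is currently 0; toggle it via x ^ (1 << 2) = x ^ 4
→ 100010110 = 278

278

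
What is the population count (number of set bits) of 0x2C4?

0x2C4 = 1011000100
Count the 1s: 1 + 1 + 1 + 1 = 4

4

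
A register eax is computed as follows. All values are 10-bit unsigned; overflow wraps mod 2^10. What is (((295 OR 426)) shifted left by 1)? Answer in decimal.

295 = 0100100111
426 = 0110101010
→ OR → 0110101111 = 431
→ shifted left by 1 (mod 2^10) → 1101011110 = 862

862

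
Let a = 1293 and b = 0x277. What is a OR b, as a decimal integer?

1919

1293 = 10100001101
0x277 = 01001110111
 OR → 11101111111 = 1919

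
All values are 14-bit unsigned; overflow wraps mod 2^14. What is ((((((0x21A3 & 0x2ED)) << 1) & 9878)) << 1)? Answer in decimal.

4

0x21A3 = 10000110100011
0x2ED = 00001011101101
→ & → 00000010100001 = 161
→ << 1 (mod 2^14) → 00000101000010 = 322
9878 = 10011010010110
→ & → 00000000000010 = 2
→ << 1 (mod 2^14) → 00000000000100 = 4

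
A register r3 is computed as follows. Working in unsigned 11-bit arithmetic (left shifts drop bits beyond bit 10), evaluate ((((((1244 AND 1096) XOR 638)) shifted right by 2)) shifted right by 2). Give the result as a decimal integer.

1244 = 10011011100
1096 = 10001001000
→ AND → 10001001000 = 1096
638 = 01001111110
→ XOR → 11000110110 = 1590
→ shifted right by 2 → 00110001101 = 397
→ shifted right by 2 → 00001100011 = 99

99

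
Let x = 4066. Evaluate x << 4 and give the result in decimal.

4066 = 0000111111100010
shift left by 4 → 1111111000100000 = 65056
(equivalently, 4066 × 2^4 = 4066 × 16)

65056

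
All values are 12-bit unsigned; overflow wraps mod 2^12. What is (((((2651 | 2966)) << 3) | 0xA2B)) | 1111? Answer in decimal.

3839

2651 = 101001011011
2966 = 101110010110
→ | → 101111011111 = 3039
→ << 3 (mod 2^12) → 111011111000 = 3832
0xA2B = 101000101011
→ | → 111011111011 = 3835
1111 = 010001010111
→ | → 111011111111 = 3839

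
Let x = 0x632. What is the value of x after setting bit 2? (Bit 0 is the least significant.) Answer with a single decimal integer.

1590

x = 00011000110010
bit 2 is currently 0; set it via x | (1 << 2) = x | 4
→ 00011000110110 = 1590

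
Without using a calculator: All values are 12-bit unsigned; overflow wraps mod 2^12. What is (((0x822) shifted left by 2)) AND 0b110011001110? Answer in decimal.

136

0x822 = 100000100010
→ shifted left by 2 (mod 2^12) → 000010001000 = 136
0b110011001110 = 110011001110
→ AND → 000010001000 = 136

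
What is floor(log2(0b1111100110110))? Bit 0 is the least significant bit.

12

0b1111100110110 = 1111100110110
The topmost 1 is at position 12 (since 2^12 = 4096 ≤ 7990 < 8192).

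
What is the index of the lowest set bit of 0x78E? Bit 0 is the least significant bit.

0x78E = 11110001110
Trailing zeros: 1, so the lowest set bit is bit 1 (value 2).

1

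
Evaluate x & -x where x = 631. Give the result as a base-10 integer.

x = 1001110111 = 631
-x (two's complement) = …0110001001
AND   = 0000000001 = 1
(x & -x isolates the lowest set bit of x.)

1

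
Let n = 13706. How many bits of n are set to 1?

7

13706 = 11010110001010
Count the 1s: 1 + 1 + 1 + 1 + 1 + 1 + 1 = 7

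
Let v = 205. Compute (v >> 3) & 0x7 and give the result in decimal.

v = 011001101
Shift right by 3: 011001
Mask low 3 bits: 001 = 1

1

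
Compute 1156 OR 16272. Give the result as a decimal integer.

16276

1156 = 00010010000100
16272 = 11111110010000
 OR → 11111110010100 = 16276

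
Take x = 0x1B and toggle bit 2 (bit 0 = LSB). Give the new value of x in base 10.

31

x = 000011011
bit 2 is currently 0; toggle it via x ^ (1 << 2) = x ^ 4
→ 000011111 = 31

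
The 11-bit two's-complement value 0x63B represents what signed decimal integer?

pattern = 11000111011 (MSB is 1 ⇒ negative)
Invert: 00111000100, add 1 → 00111000101 = 453, so the value is -453.
(Equivalently: 1595 - 2^11 = 1595 - 2048 = -453.)

-453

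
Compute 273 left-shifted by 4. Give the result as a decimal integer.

273 = 0000100010001
shift left by 4 → 1000100010000 = 4368
(equivalently, 273 × 2^4 = 273 × 16)

4368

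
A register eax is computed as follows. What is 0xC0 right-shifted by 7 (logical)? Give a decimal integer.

0xC0 = 11000000
shift right by 7 → 00000001 = 1
(equivalently, floor(192 / 128))

1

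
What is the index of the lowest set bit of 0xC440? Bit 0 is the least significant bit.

6

0xC440 = 1100010001000000
Trailing zeros: 6, so the lowest set bit is bit 6 (value 64).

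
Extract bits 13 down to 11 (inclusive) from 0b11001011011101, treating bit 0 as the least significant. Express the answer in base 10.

6

v = 11001011011101
Shift right by 11: 110
Mask low 3 bits: 110 = 6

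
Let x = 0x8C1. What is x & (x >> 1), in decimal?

x = 100011000001 = 2241
x>>1 = 010001100000
AND  = 000001000000 = 64
(x & (x >> 1) has a 1 wherever x has two consecutive 1 bits.)

64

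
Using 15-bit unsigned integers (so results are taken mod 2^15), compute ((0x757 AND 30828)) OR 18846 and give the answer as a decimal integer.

0x757 = 000011101010111
30828 = 111100001101100
→ AND → 000000001000100 = 68
18846 = 100100110011110
→ OR → 100100111011110 = 18910

18910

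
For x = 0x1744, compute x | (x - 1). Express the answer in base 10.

5959

x = 1011101000100 = 5956
x - 1 = 1011101000011
OR    = 1011101000111 = 5959
(x | (x - 1) sets all bits below the lowest set bit.)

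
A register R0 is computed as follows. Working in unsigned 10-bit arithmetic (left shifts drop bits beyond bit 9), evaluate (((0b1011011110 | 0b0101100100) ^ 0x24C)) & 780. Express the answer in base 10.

0b1011011110 = 1011011110
0b0101100100 = 0101100100
→ | → 1111111110 = 1022
0x24C = 1001001100
→ ^ → 0110110010 = 434
780 = 1100001100
→ & → 0100000000 = 256

256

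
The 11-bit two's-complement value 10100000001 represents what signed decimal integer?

pattern = 10100000001 (MSB is 1 ⇒ negative)
Invert: 01011111110, add 1 → 01011111111 = 767, so the value is -767.
(Equivalently: 1281 - 2^11 = 1281 - 2048 = -767.)

-767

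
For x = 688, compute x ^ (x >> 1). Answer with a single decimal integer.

x = 1010110000 = 688
x>>1 = 0101011000
XOR  = 1111101000 = 1000
(x ^ (x >> 1) gives the standard binary-reflected Gray code of x.)

1000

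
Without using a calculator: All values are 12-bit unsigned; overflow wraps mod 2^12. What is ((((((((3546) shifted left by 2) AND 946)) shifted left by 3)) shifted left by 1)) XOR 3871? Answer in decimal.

3546 = 110111011010
→ shifted left by 2 (mod 2^12) → 011101101000 = 1896
946 = 001110110010
→ AND → 001100100000 = 800
→ shifted left by 3 (mod 2^12) → 100100000000 = 2304
→ shifted left by 1 (mod 2^12) → 001000000000 = 512
3871 = 111100011111
→ XOR → 110100011111 = 3359

3359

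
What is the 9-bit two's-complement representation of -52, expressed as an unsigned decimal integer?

460

52 in 9 bits: 000110100
Invert: 111001011
Add 1:  111001100 = 460
(Check: 2^9 - 52 = 512 - 52 = 460.)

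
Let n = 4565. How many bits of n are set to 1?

7

4565 = 1000111010101
Count the 1s: 1 + 1 + 1 + 1 + 1 + 1 + 1 = 7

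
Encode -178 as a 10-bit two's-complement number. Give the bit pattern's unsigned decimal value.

846

178 in 10 bits: 0010110010
Invert: 1101001101
Add 1:  1101001110 = 846
(Check: 2^10 - 178 = 1024 - 178 = 846.)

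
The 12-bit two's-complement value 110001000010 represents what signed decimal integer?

-958

pattern = 110001000010 (MSB is 1 ⇒ negative)
Invert: 001110111101, add 1 → 001110111110 = 958, so the value is -958.
(Equivalently: 3138 - 2^12 = 3138 - 4096 = -958.)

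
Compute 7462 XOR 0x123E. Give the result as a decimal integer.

3864

7462 = 1110100100110
0x123E = 1001000111110
XOR → 0111100011000 = 3864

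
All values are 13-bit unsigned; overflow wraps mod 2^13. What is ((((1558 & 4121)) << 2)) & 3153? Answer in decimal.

1558 = 0011000010110
4121 = 1000000011001
→ & → 0000000010000 = 16
→ << 2 (mod 2^13) → 0000001000000 = 64
3153 = 0110001010001
→ & → 0000001000000 = 64

64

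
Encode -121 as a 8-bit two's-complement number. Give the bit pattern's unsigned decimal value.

135

121 in 8 bits: 01111001
Invert: 10000110
Add 1:  10000111 = 135
(Check: 2^8 - 121 = 256 - 121 = 135.)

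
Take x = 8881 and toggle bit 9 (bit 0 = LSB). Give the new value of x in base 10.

x = 10001010110001
bit 9 is currently 1; toggle it via x ^ (1 << 9) = x ^ 512
→ 10000010110001 = 8369

8369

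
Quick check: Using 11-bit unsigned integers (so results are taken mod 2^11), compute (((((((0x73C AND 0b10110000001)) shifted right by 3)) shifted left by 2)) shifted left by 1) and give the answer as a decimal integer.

0x73C = 11100111100
0b10110000001 = 10110000001
→ AND → 10100000000 = 1280
→ shifted right by 3 → 00010100000 = 160
→ shifted left by 2 (mod 2^11) → 01010000000 = 640
→ shifted left by 1 (mod 2^11) → 10100000000 = 1280

1280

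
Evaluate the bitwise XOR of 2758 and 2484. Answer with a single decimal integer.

882

2758 = 101011000110
2484 = 100110110100
XOR → 001101110010 = 882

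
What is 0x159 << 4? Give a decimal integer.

5520

0x159 = 0000101011001
shift left by 4 → 1010110010000 = 5520
(equivalently, 345 × 2^4 = 345 × 16)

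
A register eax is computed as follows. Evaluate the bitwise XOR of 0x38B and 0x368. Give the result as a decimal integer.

227

0x38B = 1110001011
0x368 = 1101101000
XOR → 0011100011 = 227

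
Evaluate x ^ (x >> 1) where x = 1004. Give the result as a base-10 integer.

538

x = 1111101100 = 1004
x>>1 = 0111110110
XOR  = 1000011010 = 538
(x ^ (x >> 1) gives the standard binary-reflected Gray code of x.)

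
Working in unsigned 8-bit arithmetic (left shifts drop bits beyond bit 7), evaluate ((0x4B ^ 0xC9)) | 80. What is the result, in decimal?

0x4B = 01001011
0xC9 = 11001001
→ ^ → 10000010 = 130
80 = 01010000
→ | → 11010010 = 210

210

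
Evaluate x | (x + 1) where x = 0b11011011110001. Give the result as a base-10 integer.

14067

x = 11011011110001 = 14065
x + 1 = 11011011110010
OR    = 11011011110011 = 14067
(x | (x + 1) sets the lowest cleared bit.)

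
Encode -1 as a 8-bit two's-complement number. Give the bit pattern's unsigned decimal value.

1 in 8 bits: 00000001
Invert: 11111110
Add 1:  11111111 = 255
(Check: 2^8 - 1 = 256 - 1 = 255.)

255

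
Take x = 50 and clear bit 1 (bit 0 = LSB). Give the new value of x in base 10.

48

x = 0000000110010
bit 1 is currently 1; clear it via x & ~(1 << 1) = x & ~2
→ 0000000110000 = 48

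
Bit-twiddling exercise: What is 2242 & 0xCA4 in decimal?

2176

2242 = 100011000010
0xCA4 = 110010100100
AND → 100010000000 = 2176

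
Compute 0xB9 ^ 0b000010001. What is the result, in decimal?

168

0xB9 = 10111001
b = 00010001
XOR → 10101000 = 168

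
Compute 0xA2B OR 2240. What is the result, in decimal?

0xA2B = 101000101011
2240 = 100011000000
 OR → 101011101011 = 2795

2795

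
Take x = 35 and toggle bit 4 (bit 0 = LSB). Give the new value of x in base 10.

x = 000100011
bit 4 is currently 0; toggle it via x ^ (1 << 4) = x ^ 16
→ 000110011 = 51

51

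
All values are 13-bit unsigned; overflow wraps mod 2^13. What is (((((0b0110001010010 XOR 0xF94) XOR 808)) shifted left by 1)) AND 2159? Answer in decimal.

76

0b0110001010010 = 0110001010010
0xF94 = 0111110010100
→ XOR → 0001111000110 = 966
808 = 0001100101000
→ XOR → 0000011101110 = 238
→ shifted left by 1 (mod 2^13) → 0000111011100 = 476
2159 = 0100001101111
→ AND → 0000001001100 = 76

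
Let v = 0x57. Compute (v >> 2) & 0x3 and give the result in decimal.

1

v = 01010111
Shift right by 2: 010101
Mask low 2 bits: 01 = 1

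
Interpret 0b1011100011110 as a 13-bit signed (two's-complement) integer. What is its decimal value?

-2274

pattern = 1011100011110 (MSB is 1 ⇒ negative)
Invert: 0100011100001, add 1 → 0100011100010 = 2274, so the value is -2274.
(Equivalently: 5918 - 2^13 = 5918 - 8192 = -2274.)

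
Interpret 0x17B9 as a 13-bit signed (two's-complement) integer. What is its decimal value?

-2119

pattern = 1011110111001 (MSB is 1 ⇒ negative)
Invert: 0100001000110, add 1 → 0100001000111 = 2119, so the value is -2119.
(Equivalently: 6073 - 2^13 = 6073 - 8192 = -2119.)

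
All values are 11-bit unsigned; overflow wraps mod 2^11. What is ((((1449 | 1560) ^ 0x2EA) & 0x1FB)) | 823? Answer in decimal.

1449 = 10110101001
1560 = 11000011000
→ | → 11110111001 = 1977
0x2EA = 01011101010
→ ^ → 10101010011 = 1363
0x1FB = 00111111011
→ & → 00101010011 = 339
823 = 01100110111
→ | → 01101110111 = 887

887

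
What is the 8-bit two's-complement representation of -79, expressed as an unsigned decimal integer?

177

79 in 8 bits: 01001111
Invert: 10110000
Add 1:  10110001 = 177
(Check: 2^8 - 79 = 256 - 79 = 177.)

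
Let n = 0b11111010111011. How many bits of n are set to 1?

n = 11111010111011
Count the 1s: 1 + 1 + 1 + 1 + 1 + 1 + 1 + 1 + 1 + 1 + 1 = 11

11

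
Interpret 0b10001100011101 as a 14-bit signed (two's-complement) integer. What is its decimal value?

pattern = 10001100011101 (MSB is 1 ⇒ negative)
Invert: 01110011100010, add 1 → 01110011100011 = 7395, so the value is -7395.
(Equivalently: 8989 - 2^14 = 8989 - 16384 = -7395.)

-7395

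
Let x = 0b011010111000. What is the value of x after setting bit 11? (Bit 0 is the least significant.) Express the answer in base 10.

3768

x = 011010111000
bit 11 is currently 0; set it via x | (1 << 11) = x | 2048
→ 111010111000 = 3768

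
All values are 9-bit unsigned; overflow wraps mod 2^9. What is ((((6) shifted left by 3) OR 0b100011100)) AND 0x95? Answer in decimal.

6 = 000000110
→ shifted left by 3 (mod 2^9) → 000110000 = 48
0b100011100 = 100011100
→ OR → 100111100 = 316
0x95 = 010010101
→ AND → 000010100 = 20

20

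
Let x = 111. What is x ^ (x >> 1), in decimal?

x = 1101111 = 111
x>>1 = 0110111
XOR  = 1011000 = 88
(x ^ (x >> 1) gives the standard binary-reflected Gray code of x.)

88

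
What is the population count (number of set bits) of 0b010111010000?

n = 10111010000
Count the 1s: 1 + 1 + 1 + 1 + 1 = 5

5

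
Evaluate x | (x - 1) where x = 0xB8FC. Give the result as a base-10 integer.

47359

x = 1011100011111100 = 47356
x - 1 = 1011100011111011
OR    = 1011100011111111 = 47359
(x | (x - 1) sets all bits below the lowest set bit.)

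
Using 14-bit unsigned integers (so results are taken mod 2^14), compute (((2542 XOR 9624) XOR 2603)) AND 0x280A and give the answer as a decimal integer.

8200

2542 = 00100111101110
9624 = 10010110011000
→ XOR → 10110001110110 = 11382
2603 = 00101000101011
→ XOR → 10011001011101 = 9821
0x280A = 10100000001010
→ AND → 10000000001000 = 8200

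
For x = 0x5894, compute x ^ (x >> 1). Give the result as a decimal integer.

x = 101100010010100 = 22676
x>>1 = 010110001001010
XOR  = 111010011011110 = 29918
(x ^ (x >> 1) gives the standard binary-reflected Gray code of x.)

29918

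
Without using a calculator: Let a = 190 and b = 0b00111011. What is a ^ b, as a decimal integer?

133

190 = 10111110
b = 00111011
XOR → 10000101 = 133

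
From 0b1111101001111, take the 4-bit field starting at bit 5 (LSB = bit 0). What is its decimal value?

v = 1111101001111
Shift right by 5: 11111010
Mask low 4 bits: 1010 = 10

10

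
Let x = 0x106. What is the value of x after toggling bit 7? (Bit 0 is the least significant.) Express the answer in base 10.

x = 0000100000110
bit 7 is currently 0; toggle it via x ^ (1 << 7) = x ^ 128
→ 0000110000110 = 390

390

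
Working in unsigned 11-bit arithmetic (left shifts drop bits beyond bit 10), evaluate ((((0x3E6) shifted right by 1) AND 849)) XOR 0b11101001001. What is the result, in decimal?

0x3E6 = 01111100110
→ shifted right by 1 → 00111110011 = 499
849 = 01101010001
→ AND → 00101010001 = 337
0b11101001001 = 11101001001
→ XOR → 11000011000 = 1560

1560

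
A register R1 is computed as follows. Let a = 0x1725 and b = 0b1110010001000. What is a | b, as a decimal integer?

0x1725 = 1011100100101
b = 1110010001000
 OR → 1111110101101 = 8109

8109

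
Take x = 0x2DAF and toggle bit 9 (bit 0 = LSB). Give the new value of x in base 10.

x = 010110110101111
bit 9 is currently 0; toggle it via x ^ (1 << 9) = x ^ 512
→ 010111110101111 = 12207

12207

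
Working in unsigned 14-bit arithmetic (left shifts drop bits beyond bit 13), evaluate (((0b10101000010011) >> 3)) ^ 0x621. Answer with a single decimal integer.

867

0b10101000010011 = 10101000010011
→ >> 3 → 00010101000010 = 1346
0x621 = 00011000100001
→ ^ → 00001101100011 = 867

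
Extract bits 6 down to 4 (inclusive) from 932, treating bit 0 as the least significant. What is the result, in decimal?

2

v = 1110100100
Shift right by 4: 111010
Mask low 3 bits: 010 = 2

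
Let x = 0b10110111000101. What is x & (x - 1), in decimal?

11716

x = 10110111000101 = 11717
x - 1 = 10110111000100
AND   = 10110111000100 = 11716
(x & (x - 1) clears the lowest set bit of x.)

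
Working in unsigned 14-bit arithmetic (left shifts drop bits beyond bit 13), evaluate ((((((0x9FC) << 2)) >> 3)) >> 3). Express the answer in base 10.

0x9FC = 00100111111100
→ << 2 (mod 2^14) → 10011111110000 = 10224
→ >> 3 → 00010011111110 = 1278
→ >> 3 → 00000010011111 = 159

159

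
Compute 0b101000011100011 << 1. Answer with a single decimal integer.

41414

x = 0101000011100011
shift left by 1 → 1010000111000110 = 41414
(equivalently, 20707 × 2^1 = 20707 × 2)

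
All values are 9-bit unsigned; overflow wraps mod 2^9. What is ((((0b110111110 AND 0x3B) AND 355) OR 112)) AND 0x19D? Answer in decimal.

0b110111110 = 110111110
0x3B = 000111011
→ AND → 000111010 = 58
355 = 101100011
→ AND → 000100010 = 34
112 = 001110000
→ OR → 001110010 = 114
0x19D = 110011101
→ AND → 000010000 = 16

16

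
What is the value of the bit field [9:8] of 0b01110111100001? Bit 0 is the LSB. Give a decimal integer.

v = 01110111100001
Shift right by 8: 011101
Mask low 2 bits: 01 = 1

1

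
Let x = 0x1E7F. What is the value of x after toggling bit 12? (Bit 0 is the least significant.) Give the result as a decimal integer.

3711

x = 01111001111111
bit 12 is currently 1; toggle it via x ^ (1 << 12) = x ^ 4096
→ 00111001111111 = 3711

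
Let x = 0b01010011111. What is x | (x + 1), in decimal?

703

x = 1010011111 = 671
x + 1 = 1010100000
OR    = 1010111111 = 703
(x | (x + 1) sets the lowest cleared bit.)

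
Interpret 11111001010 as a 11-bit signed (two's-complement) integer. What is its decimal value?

pattern = 11111001010 (MSB is 1 ⇒ negative)
Invert: 00000110101, add 1 → 00000110110 = 54, so the value is -54.
(Equivalently: 1994 - 2^11 = 1994 - 2048 = -54.)

-54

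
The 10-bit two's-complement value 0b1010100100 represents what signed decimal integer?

pattern = 1010100100 (MSB is 1 ⇒ negative)
Invert: 0101011011, add 1 → 0101011100 = 348, so the value is -348.
(Equivalently: 676 - 2^10 = 676 - 1024 = -348.)

-348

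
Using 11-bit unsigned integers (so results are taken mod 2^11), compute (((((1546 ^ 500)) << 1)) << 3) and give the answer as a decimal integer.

2016

1546 = 11000001010
500 = 00111110100
→ ^ → 11111111110 = 2046
→ << 1 (mod 2^11) → 11111111100 = 2044
→ << 3 (mod 2^11) → 11111100000 = 2016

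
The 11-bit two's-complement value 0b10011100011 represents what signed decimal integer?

pattern = 10011100011 (MSB is 1 ⇒ negative)
Invert: 01100011100, add 1 → 01100011101 = 797, so the value is -797.
(Equivalently: 1251 - 2^11 = 1251 - 2048 = -797.)

-797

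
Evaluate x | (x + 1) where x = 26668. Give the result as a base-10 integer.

x = 110100000101100 = 26668
x + 1 = 110100000101101
OR    = 110100000101101 = 26669
(x | (x + 1) sets the lowest cleared bit.)

26669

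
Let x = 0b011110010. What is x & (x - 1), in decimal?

240

x = 11110010 = 242
x - 1 = 11110001
AND   = 11110000 = 240
(x & (x - 1) clears the lowest set bit of x.)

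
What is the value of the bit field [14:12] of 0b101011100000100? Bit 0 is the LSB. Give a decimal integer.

5

v = 101011100000100
Shift right by 12: 101
Mask low 3 bits: 101 = 5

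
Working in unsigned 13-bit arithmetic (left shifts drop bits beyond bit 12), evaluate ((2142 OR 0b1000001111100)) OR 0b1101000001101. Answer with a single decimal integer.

6783

2142 = 0100001011110
0b1000001111100 = 1000001111100
→ OR → 1100001111110 = 6270
0b1101000001101 = 1101000001101
→ OR → 1101001111111 = 6783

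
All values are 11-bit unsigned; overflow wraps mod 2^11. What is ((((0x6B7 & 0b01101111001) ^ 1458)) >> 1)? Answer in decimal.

0x6B7 = 11010110111
0b01101111001 = 01101111001
→ & → 01000110001 = 561
1458 = 10110110010
→ ^ → 11110000011 = 1923
→ >> 1 → 01111000001 = 961

961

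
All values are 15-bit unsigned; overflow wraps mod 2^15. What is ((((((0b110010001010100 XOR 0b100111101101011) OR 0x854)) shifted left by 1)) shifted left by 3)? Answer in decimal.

0b110010001010100 = 110010001010100
0b100111101101011 = 100111101101011
→ XOR → 010101100111111 = 11071
0x854 = 000100001010100
→ OR → 010101101111111 = 11135
→ shifted left by 1 (mod 2^15) → 101011011111110 = 22270
→ shifted left by 3 (mod 2^15) → 011011111110000 = 14320

14320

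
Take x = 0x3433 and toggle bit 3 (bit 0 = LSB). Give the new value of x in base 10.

13371

x = 011010000110011
bit 3 is currently 0; toggle it via x ^ (1 << 3) = x ^ 8
→ 011010000111011 = 13371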